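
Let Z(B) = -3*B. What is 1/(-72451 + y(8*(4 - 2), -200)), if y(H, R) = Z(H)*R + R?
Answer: -1/63051 ≈ -1.5860e-5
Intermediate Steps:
y(H, R) = R - 3*H*R (y(H, R) = (-3*H)*R + R = -3*H*R + R = R - 3*H*R)
1/(-72451 + y(8*(4 - 2), -200)) = 1/(-72451 - 200*(1 - 24*(4 - 2))) = 1/(-72451 - 200*(1 - 24*2)) = 1/(-72451 - 200*(1 - 3*16)) = 1/(-72451 - 200*(1 - 48)) = 1/(-72451 - 200*(-47)) = 1/(-72451 + 9400) = 1/(-63051) = -1/63051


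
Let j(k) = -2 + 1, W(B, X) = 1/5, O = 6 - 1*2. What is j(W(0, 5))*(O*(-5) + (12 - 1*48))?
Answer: 56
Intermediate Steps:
O = 4 (O = 6 - 2 = 4)
W(B, X) = 1/5
j(k) = -1
j(W(0, 5))*(O*(-5) + (12 - 1*48)) = -(4*(-5) + (12 - 1*48)) = -(-20 + (12 - 48)) = -(-20 - 36) = -1*(-56) = 56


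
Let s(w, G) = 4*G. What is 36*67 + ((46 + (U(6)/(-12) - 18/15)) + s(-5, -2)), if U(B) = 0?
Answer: 12244/5 ≈ 2448.8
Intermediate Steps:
36*67 + ((46 + (U(6)/(-12) - 18/15)) + s(-5, -2)) = 36*67 + ((46 + (0/(-12) - 18/15)) + 4*(-2)) = 2412 + ((46 + (0*(-1/12) - 18*1/15)) - 8) = 2412 + ((46 + (0 - 6/5)) - 8) = 2412 + ((46 - 6/5) - 8) = 2412 + (224/5 - 8) = 2412 + 184/5 = 12244/5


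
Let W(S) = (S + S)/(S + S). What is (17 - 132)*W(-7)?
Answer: -115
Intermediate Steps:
W(S) = 1 (W(S) = (2*S)/((2*S)) = (2*S)*(1/(2*S)) = 1)
(17 - 132)*W(-7) = (17 - 132)*1 = -115*1 = -115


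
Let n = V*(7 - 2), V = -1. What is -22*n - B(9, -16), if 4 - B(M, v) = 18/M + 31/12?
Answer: 1327/12 ≈ 110.58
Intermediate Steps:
B(M, v) = 17/12 - 18/M (B(M, v) = 4 - (18/M + 31/12) = 4 - (31/12 + 18/M) = 4 + (-31/12 - 18/M) = 17/12 - 18/M)
n = -5 (n = -(7 - 2) = -1*5 = -5)
-22*n - B(9, -16) = -22*(-5) - (17/12 - 18/9) = 110 - (17/12 - 18*⅑) = 110 - (17/12 - 2) = 110 - 1*(-7/12) = 110 + 7/12 = 1327/12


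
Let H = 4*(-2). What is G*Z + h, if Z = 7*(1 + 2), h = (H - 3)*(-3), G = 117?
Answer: 2490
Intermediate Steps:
H = -8
h = 33 (h = (-8 - 3)*(-3) = -11*(-3) = 33)
Z = 21 (Z = 7*3 = 21)
G*Z + h = 117*21 + 33 = 2457 + 33 = 2490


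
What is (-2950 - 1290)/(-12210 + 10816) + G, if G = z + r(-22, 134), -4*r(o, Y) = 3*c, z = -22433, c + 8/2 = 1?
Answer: -62528451/2788 ≈ -22428.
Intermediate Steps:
c = -3 (c = -4 + 1 = -3)
r(o, Y) = 9/4 (r(o, Y) = -3*(-3)/4 = -¼*(-9) = 9/4)
G = -89723/4 (G = -22433 + 9/4 = -89723/4 ≈ -22431.)
(-2950 - 1290)/(-12210 + 10816) + G = (-2950 - 1290)/(-12210 + 10816) - 89723/4 = -4240/(-1394) - 89723/4 = -4240*(-1/1394) - 89723/4 = 2120/697 - 89723/4 = -62528451/2788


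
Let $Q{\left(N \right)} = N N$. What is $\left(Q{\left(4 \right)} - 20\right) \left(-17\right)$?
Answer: $68$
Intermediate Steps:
$Q{\left(N \right)} = N^{2}$
$\left(Q{\left(4 \right)} - 20\right) \left(-17\right) = \left(4^{2} - 20\right) \left(-17\right) = \left(16 - 20\right) \left(-17\right) = \left(-4\right) \left(-17\right) = 68$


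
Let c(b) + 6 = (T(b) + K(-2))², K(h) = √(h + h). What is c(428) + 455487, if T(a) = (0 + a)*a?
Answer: 33556833333 + 732736*I ≈ 3.3557e+10 + 7.3274e+5*I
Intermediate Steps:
T(a) = a² (T(a) = a*a = a²)
K(h) = √2*√h (K(h) = √(2*h) = √2*√h)
c(b) = -6 + (b² + 2*I)² (c(b) = -6 + (b² + √2*√(-2))² = -6 + (b² + √2*(I*√2))² = -6 + (b² + 2*I)²)
c(428) + 455487 = (-6 + (428² + 2*I)²) + 455487 = (-6 + (183184 + 2*I)²) + 455487 = 455481 + (183184 + 2*I)²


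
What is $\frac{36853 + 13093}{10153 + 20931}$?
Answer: $\frac{24973}{15542} \approx 1.6068$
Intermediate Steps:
$\frac{36853 + 13093}{10153 + 20931} = \frac{49946}{31084} = 49946 \cdot \frac{1}{31084} = \frac{24973}{15542}$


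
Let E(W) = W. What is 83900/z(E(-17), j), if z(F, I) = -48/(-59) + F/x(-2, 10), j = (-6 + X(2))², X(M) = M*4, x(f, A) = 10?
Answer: -49501000/523 ≈ -94648.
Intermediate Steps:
X(M) = 4*M
j = 4 (j = (-6 + 4*2)² = (-6 + 8)² = 2² = 4)
z(F, I) = 48/59 + F/10 (z(F, I) = -48/(-59) + F/10 = -48*(-1/59) + F*(⅒) = 48/59 + F/10)
83900/z(E(-17), j) = 83900/(48/59 + (⅒)*(-17)) = 83900/(48/59 - 17/10) = 83900/(-523/590) = 83900*(-590/523) = -49501000/523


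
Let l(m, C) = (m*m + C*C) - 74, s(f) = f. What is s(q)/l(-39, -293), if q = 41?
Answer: 41/87296 ≈ 0.00046967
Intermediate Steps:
l(m, C) = -74 + C² + m² (l(m, C) = (m² + C²) - 74 = (C² + m²) - 74 = -74 + C² + m²)
s(q)/l(-39, -293) = 41/(-74 + (-293)² + (-39)²) = 41/(-74 + 85849 + 1521) = 41/87296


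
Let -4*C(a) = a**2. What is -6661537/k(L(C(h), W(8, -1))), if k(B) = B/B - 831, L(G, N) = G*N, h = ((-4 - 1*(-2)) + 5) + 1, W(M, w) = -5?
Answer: 6661537/830 ≈ 8025.9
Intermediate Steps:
h = 4 (h = ((-4 + 2) + 5) + 1 = (-2 + 5) + 1 = 3 + 1 = 4)
C(a) = -a**2/4
k(B) = -830 (k(B) = 1 - 831 = -830)
-6661537/k(L(C(h), W(8, -1))) = -6661537/(-830) = -6661537*(-1/830) = 6661537/830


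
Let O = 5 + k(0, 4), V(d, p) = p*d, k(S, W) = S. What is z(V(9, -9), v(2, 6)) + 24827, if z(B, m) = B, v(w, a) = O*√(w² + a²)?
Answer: 24746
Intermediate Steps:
V(d, p) = d*p
O = 5 (O = 5 + 0 = 5)
v(w, a) = 5*√(a² + w²) (v(w, a) = 5*√(w² + a²) = 5*√(a² + w²))
z(V(9, -9), v(2, 6)) + 24827 = 9*(-9) + 24827 = -81 + 24827 = 24746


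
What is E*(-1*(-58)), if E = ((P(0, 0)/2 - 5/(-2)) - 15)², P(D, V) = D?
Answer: 18125/2 ≈ 9062.5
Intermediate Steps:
E = 625/4 (E = ((0/2 - 5/(-2)) - 15)² = ((0*(½) - 5*(-½)) - 15)² = ((0 + 5/2) - 15)² = (5/2 - 15)² = (-25/2)² = 625/4 ≈ 156.25)
E*(-1*(-58)) = 625*(-1*(-58))/4 = (625/4)*58 = 18125/2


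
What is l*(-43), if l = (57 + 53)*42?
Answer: -198660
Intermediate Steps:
l = 4620 (l = 110*42 = 4620)
l*(-43) = 4620*(-43) = -198660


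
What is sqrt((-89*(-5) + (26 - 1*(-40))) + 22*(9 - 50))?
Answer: I*sqrt(391) ≈ 19.774*I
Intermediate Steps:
sqrt((-89*(-5) + (26 - 1*(-40))) + 22*(9 - 50)) = sqrt((445 + (26 + 40)) + 22*(-41)) = sqrt((445 + 66) - 902) = sqrt(511 - 902) = sqrt(-391) = I*sqrt(391)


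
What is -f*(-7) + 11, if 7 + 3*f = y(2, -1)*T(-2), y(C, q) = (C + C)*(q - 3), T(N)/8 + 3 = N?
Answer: 1488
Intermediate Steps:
T(N) = -24 + 8*N
y(C, q) = 2*C*(-3 + q) (y(C, q) = (2*C)*(-3 + q) = 2*C*(-3 + q))
f = 211 (f = -7/3 + ((2*2*(-3 - 1))*(-24 + 8*(-2)))/3 = -7/3 + ((2*2*(-4))*(-24 - 16))/3 = -7/3 + (-16*(-40))/3 = -7/3 + (⅓)*640 = -7/3 + 640/3 = 211)
-f*(-7) + 11 = -1*211*(-7) + 11 = -211*(-7) + 11 = 1477 + 11 = 1488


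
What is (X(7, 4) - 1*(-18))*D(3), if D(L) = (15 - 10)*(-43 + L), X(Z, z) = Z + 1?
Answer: -5200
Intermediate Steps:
X(Z, z) = 1 + Z
D(L) = -215 + 5*L (D(L) = 5*(-43 + L) = -215 + 5*L)
(X(7, 4) - 1*(-18))*D(3) = ((1 + 7) - 1*(-18))*(-215 + 5*3) = (8 + 18)*(-215 + 15) = 26*(-200) = -5200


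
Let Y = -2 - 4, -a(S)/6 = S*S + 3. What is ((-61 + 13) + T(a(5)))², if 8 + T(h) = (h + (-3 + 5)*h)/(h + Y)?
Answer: 2371600/841 ≈ 2820.0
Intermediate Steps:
a(S) = -18 - 6*S² (a(S) = -6*(S*S + 3) = -6*(S² + 3) = -6*(3 + S²) = -18 - 6*S²)
Y = -6
T(h) = -8 + 3*h/(-6 + h) (T(h) = -8 + (h + (-3 + 5)*h)/(h - 6) = -8 + (h + 2*h)/(-6 + h) = -8 + (3*h)/(-6 + h) = -8 + 3*h/(-6 + h))
((-61 + 13) + T(a(5)))² = ((-61 + 13) + (48 - 5*(-18 - 6*5²))/(-6 + (-18 - 6*5²)))² = (-48 + (48 - 5*(-18 - 6*25))/(-6 + (-18 - 6*25)))² = (-48 + (48 - 5*(-18 - 150))/(-6 + (-18 - 150)))² = (-48 + (48 - 5*(-168))/(-6 - 168))² = (-48 + (48 + 840)/(-174))² = (-48 - 1/174*888)² = (-48 - 148/29)² = (-1540/29)² = 2371600/841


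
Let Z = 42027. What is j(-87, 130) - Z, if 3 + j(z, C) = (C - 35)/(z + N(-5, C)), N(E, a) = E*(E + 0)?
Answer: -2605955/62 ≈ -42032.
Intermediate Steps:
N(E, a) = E² (N(E, a) = E*E = E²)
j(z, C) = -3 + (-35 + C)/(25 + z) (j(z, C) = -3 + (C - 35)/(z + (-5)²) = -3 + (-35 + C)/(z + 25) = -3 + (-35 + C)/(25 + z))
j(-87, 130) - Z = (-110 + 130 - 3*(-87))/(25 - 87) - 1*42027 = (-110 + 130 + 261)/(-62) - 42027 = -1/62*281 - 42027 = -281/62 - 42027 = -2605955/62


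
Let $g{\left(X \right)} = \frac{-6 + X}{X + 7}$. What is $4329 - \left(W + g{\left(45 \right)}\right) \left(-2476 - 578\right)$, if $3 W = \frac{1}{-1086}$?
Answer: $\frac{7187759}{1086} \approx 6618.6$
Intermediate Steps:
$W = - \frac{1}{3258}$ ($W = \frac{1}{3 \left(-1086\right)} = \frac{1}{3} \left(- \frac{1}{1086}\right) = - \frac{1}{3258} \approx -0.00030694$)
$g{\left(X \right)} = \frac{-6 + X}{7 + X}$
$4329 - \left(W + g{\left(45 \right)}\right) \left(-2476 - 578\right) = 4329 - \left(- \frac{1}{3258} + \frac{-6 + 45}{7 + 45}\right) \left(-2476 - 578\right) = 4329 - \left(- \frac{1}{3258} + \frac{1}{52} \cdot 39\right) \left(-3054\right) = 4329 - \left(- \frac{1}{3258} + \frac{3}{4}\right) \left(-3054\right) = 4329 - \frac{4885}{6516} \left(-3054\right) = 4329 - - \frac{2486465}{1086} = 4329 + \frac{2486465}{1086} = \frac{7187759}{1086}$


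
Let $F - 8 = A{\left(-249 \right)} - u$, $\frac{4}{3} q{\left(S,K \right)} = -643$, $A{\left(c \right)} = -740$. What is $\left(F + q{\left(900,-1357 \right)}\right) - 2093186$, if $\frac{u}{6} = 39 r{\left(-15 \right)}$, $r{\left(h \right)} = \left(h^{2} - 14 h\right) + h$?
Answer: $- \frac{8770721}{4} \approx -2.1927 \cdot 10^{6}$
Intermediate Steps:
$q{\left(S,K \right)} = - \frac{1929}{4}$ ($q{\left(S,K \right)} = \frac{3}{4} \left(-643\right) = - \frac{1929}{4}$)
$r{\left(h \right)} = h^{2} - 13 h$
$u = 98280$ ($u = 6 \cdot 39 \left(- 15 \left(-13 - 15\right)\right) = 6 \cdot 39 \left(\left(-15\right) \left(-28\right)\right) = 6 \cdot 39 \cdot 420 = 6 \cdot 16380 = 98280$)
$F = -99012$ ($F = 8 - 99020 = -99012$)
$\left(F + q{\left(900,-1357 \right)}\right) - 2093186 = \left(-99012 - \frac{1929}{4}\right) - 2093186 = - \frac{397977}{4} - 2093186 = - \frac{8770721}{4}$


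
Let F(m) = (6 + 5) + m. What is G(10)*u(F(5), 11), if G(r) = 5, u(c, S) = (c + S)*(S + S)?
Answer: 2970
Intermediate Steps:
F(m) = 11 + m
u(c, S) = 2*S*(S + c) (u(c, S) = (S + c)*(2*S) = 2*S*(S + c))
G(10)*u(F(5), 11) = 5*(2*11*(11 + (11 + 5))) = 5*(2*11*(11 + 16)) = 5*(2*11*27) = 5*594 = 2970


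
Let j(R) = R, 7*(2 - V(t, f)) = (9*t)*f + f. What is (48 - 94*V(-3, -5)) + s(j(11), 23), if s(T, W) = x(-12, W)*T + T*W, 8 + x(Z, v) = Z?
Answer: 11471/7 ≈ 1638.7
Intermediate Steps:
V(t, f) = 2 - f/7 - 9*f*t/7 (V(t, f) = 2 - ((9*t)*f + f)/7 = 2 - (9*f*t + f)/7 = 2 - (f + 9*f*t)/7 = 2 + (-f/7 - 9*f*t/7) = 2 - f/7 - 9*f*t/7)
x(Z, v) = -8 + Z
s(T, W) = -20*T + T*W (s(T, W) = (-8 - 12)*T + T*W = -20*T + T*W)
(48 - 94*V(-3, -5)) + s(j(11), 23) = (48 - 94*(2 - 1/7*(-5) - 9/7*(-5)*(-3))) + 11*(-20 + 23) = (48 - 94*(2 + 5/7 - 135/7)) + 11*3 = (48 - 94*(-116/7)) + 33 = (48 + 10904/7) + 33 = 11240/7 + 33 = 11471/7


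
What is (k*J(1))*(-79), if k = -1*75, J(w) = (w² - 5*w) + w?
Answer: -17775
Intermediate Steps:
J(w) = w² - 4*w
k = -75
(k*J(1))*(-79) = -75*(-4 + 1)*(-79) = -75*(-3)*(-79) = 225*(-79) = -17775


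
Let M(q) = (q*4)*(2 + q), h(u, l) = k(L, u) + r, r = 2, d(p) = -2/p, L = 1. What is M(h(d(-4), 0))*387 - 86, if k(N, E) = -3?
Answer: -1634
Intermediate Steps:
h(u, l) = -1 (h(u, l) = -3 + 2 = -1)
M(q) = 4*q*(2 + q) (M(q) = (4*q)*(2 + q) = 4*q*(2 + q))
M(h(d(-4), 0))*387 - 86 = (4*(-1)*(2 - 1))*387 - 86 = (4*(-1)*1)*387 - 86 = -4*387 - 86 = -1548 - 86 = -1634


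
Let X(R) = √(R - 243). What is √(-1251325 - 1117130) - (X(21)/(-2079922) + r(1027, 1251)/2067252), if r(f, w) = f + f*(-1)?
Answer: I*(√2368455 + √222/2079922) ≈ 1539.0*I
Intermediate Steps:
r(f, w) = 0 (r(f, w) = f - f = 0)
X(R) = √(-243 + R)
√(-1251325 - 1117130) - (X(21)/(-2079922) + r(1027, 1251)/2067252) = √(-1251325 - 1117130) - (√(-243 + 21)/(-2079922) + 0/2067252) = √(-2368455) - (√(-222)*(-1/2079922) + 0*(1/2067252)) = I*√2368455 - ((I*√222)*(-1/2079922) + 0) = I*√2368455 - (-I*√222/2079922 + 0) = I*√2368455 - (-1)*I*√222/2079922 = I*√2368455 + I*√222/2079922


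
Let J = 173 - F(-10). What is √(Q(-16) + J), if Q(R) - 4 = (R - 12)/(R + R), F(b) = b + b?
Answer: √3166/4 ≈ 14.067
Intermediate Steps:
F(b) = 2*b
Q(R) = 4 + (-12 + R)/(2*R) (Q(R) = 4 + (R - 12)/(R + R) = 4 + (-12 + R)/((2*R)) = 4 + (-12 + R)*(1/(2*R)) = 4 + (-12 + R)/(2*R))
J = 193 (J = 173 - 2*(-10) = 173 - 1*(-20) = 173 + 20 = 193)
√(Q(-16) + J) = √((9/2 - 6/(-16)) + 193) = √((9/2 - 6*(-1/16)) + 193) = √((9/2 + 3/8) + 193) = √(39/8 + 193) = √(1583/8) = √3166/4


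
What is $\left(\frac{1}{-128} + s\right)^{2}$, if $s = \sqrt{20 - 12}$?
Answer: $\frac{131073}{16384} - \frac{\sqrt{2}}{32} \approx 7.9559$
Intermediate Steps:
$s = 2 \sqrt{2}$ ($s = \sqrt{8} = 2 \sqrt{2} \approx 2.8284$)
$\left(\frac{1}{-128} + s\right)^{2} = \left(\frac{1}{-128} + 2 \sqrt{2}\right)^{2} = \left(- \frac{1}{128} + 2 \sqrt{2}\right)^{2}$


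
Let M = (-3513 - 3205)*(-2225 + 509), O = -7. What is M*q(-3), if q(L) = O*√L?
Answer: -80696616*I*√3 ≈ -1.3977e+8*I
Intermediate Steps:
M = 11528088 (M = -6718*(-1716) = 11528088)
q(L) = -7*√L
M*q(-3) = 11528088*(-7*I*√3) = -80696616*I*√3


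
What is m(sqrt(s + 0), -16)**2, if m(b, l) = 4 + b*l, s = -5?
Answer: -1264 - 128*I*sqrt(5) ≈ -1264.0 - 286.22*I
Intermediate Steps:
m(sqrt(s + 0), -16)**2 = (4 + sqrt(-5 + 0)*(-16))**2 = (4 + sqrt(-5)*(-16))**2 = (4 + (I*sqrt(5))*(-16))**2 = (4 - 16*I*sqrt(5))**2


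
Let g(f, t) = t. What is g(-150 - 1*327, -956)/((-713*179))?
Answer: 956/127627 ≈ 0.0074906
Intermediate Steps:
g(-150 - 1*327, -956)/((-713*179)) = -956/((-713*179)) = -956/(-127627) = -956*(-1/127627) = 956/127627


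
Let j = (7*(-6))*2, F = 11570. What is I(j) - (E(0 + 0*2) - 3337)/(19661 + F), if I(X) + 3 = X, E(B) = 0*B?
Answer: -2713760/31231 ≈ -86.893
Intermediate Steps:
E(B) = 0
j = -84 (j = -42*2 = -84)
I(X) = -3 + X
I(j) - (E(0 + 0*2) - 3337)/(19661 + F) = (-3 - 84) - (0 - 3337)/(19661 + 11570) = -87 - (-3337)/31231 = -87 - 1*(-3337/31231) = -87 + 3337/31231 = -2713760/31231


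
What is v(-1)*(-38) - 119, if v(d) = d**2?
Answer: -157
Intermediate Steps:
v(-1)*(-38) - 119 = (-1)**2*(-38) - 119 = 1*(-38) - 119 = -38 - 119 = -157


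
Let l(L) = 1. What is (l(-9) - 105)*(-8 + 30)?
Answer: -2288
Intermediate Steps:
(l(-9) - 105)*(-8 + 30) = (1 - 105)*(-8 + 30) = -104*22 = -2288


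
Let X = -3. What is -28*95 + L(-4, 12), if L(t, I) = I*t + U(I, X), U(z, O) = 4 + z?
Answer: -2692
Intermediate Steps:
L(t, I) = 4 + I + I*t (L(t, I) = I*t + (4 + I) = 4 + I + I*t)
-28*95 + L(-4, 12) = -28*95 + (4 + 12 + 12*(-4)) = -2660 + (4 + 12 - 48) = -2660 - 32 = -2692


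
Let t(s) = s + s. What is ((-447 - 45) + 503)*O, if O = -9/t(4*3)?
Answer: -33/8 ≈ -4.1250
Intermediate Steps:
t(s) = 2*s
O = -3/8 (O = -9/(2*(4*3)) = -9/(2*12) = -9/24 = -9*1/24 = -3/8 ≈ -0.37500)
((-447 - 45) + 503)*O = ((-447 - 45) + 503)*(-3/8) = (-492 + 503)*(-3/8) = 11*(-3/8) = -33/8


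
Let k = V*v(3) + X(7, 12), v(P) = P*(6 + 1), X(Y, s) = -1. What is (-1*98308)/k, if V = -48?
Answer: 98308/1009 ≈ 97.431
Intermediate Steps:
v(P) = 7*P (v(P) = P*7 = 7*P)
k = -1009 (k = -336*3 - 1 = -48*21 - 1 = -1008 - 1 = -1009)
(-1*98308)/k = -1*98308/(-1009) = -98308*(-1/1009) = 98308/1009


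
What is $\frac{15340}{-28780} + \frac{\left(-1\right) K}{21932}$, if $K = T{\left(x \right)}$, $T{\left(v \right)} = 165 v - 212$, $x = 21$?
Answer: $- \frac{21502911}{31560148} \approx -0.68133$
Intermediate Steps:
$T{\left(v \right)} = -212 + 165 v$
$K = 3253$ ($K = -212 + 165 \cdot 21 = -212 + 3465 = 3253$)
$\frac{15340}{-28780} + \frac{\left(-1\right) K}{21932} = \frac{15340}{-28780} + \frac{\left(-1\right) 3253}{21932} = 15340 \left(- \frac{1}{28780}\right) - \frac{3253}{21932} = - \frac{767}{1439} - \frac{3253}{21932} = - \frac{21502911}{31560148}$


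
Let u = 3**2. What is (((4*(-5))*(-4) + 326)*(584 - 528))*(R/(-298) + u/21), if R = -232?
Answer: 4089232/149 ≈ 27445.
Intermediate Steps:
u = 9
(((4*(-5))*(-4) + 326)*(584 - 528))*(R/(-298) + u/21) = (((4*(-5))*(-4) + 326)*(584 - 528))*(-232/(-298) + 9/21) = ((-20*(-4) + 326)*56)*(-232*(-1/298) + 9*(1/21)) = ((80 + 326)*56)*(116/149 + 3/7) = (406*56)*(1259/1043) = 22736*(1259/1043) = 4089232/149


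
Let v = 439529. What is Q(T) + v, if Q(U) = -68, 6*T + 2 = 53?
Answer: 439461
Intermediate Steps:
T = 17/2 (T = -⅓ + (⅙)*53 = -⅓ + 53/6 = 17/2 ≈ 8.5000)
Q(T) + v = -68 + 439529 = 439461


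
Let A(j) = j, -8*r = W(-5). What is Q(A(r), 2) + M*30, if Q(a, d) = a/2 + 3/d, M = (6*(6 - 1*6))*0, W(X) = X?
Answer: 29/16 ≈ 1.8125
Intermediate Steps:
r = 5/8 (r = -⅛*(-5) = 5/8 ≈ 0.62500)
M = 0 (M = (6*(6 - 6))*0 = (6*0)*0 = 0*0 = 0)
Q(a, d) = a/2 + 3/d (Q(a, d) = a*(½) + 3/d = a/2 + 3/d)
Q(A(r), 2) + M*30 = ((½)*(5/8) + 3/2) + 0*30 = (5/16 + 3*(½)) + 0 = (5/16 + 3/2) + 0 = 29/16 + 0 = 29/16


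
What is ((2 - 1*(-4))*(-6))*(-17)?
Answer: 612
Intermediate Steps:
((2 - 1*(-4))*(-6))*(-17) = ((2 + 4)*(-6))*(-17) = (6*(-6))*(-17) = -36*(-17) = 612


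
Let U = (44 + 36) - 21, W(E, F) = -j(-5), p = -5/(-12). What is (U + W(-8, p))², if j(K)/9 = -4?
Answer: 9025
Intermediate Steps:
j(K) = -36 (j(K) = 9*(-4) = -36)
p = 5/12 (p = -5*(-1/12) = 5/12 ≈ 0.41667)
W(E, F) = 36 (W(E, F) = -1*(-36) = 36)
U = 59 (U = 80 - 21 = 59)
(U + W(-8, p))² = (59 + 36)² = 95² = 9025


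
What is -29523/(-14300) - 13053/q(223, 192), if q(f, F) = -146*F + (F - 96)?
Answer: 6483413/2560800 ≈ 2.5318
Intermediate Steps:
q(f, F) = -96 - 145*F (q(f, F) = -146*F + (-96 + F) = -96 - 145*F)
-29523/(-14300) - 13053/q(223, 192) = -29523/(-14300) - 13053/(-96 - 145*192) = -29523*(-1/14300) - 13053/(-96 - 27840) = 2271/1100 - 13053/(-27936) = 2271/1100 - 13053*(-1/27936) = 2271/1100 + 4351/9312 = 6483413/2560800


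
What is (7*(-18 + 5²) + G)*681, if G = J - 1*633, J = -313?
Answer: -610857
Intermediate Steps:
G = -946 (G = -313 - 1*633 = -313 - 633 = -946)
(7*(-18 + 5²) + G)*681 = (7*(-18 + 5²) - 946)*681 = (7*(-18 + 25) - 946)*681 = (7*7 - 946)*681 = (49 - 946)*681 = -897*681 = -610857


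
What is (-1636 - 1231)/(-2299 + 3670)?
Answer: -2867/1371 ≈ -2.0912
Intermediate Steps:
(-1636 - 1231)/(-2299 + 3670) = -2867/1371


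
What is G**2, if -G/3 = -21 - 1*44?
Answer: 38025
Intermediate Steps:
G = 195 (G = -3*(-21 - 1*44) = -3*(-21 - 44) = -3*(-65) = 195)
G**2 = 195**2 = 38025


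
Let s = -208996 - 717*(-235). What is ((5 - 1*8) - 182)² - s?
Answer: 74726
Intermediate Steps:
s = -40501 (s = -208996 - 1*(-168495) = -208996 + 168495 = -40501)
((5 - 1*8) - 182)² - s = ((5 - 1*8) - 182)² - 1*(-40501) = ((5 - 8) - 182)² + 40501 = (-3 - 182)² + 40501 = (-185)² + 40501 = 34225 + 40501 = 74726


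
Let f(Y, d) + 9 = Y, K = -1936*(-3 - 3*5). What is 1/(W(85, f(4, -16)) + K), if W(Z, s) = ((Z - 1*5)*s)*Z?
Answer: 1/848 ≈ 0.0011792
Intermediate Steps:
K = 34848 (K = -1936*(-3 - 15) = -1936*(-18) = 34848)
f(Y, d) = -9 + Y
W(Z, s) = Z*s*(-5 + Z) (W(Z, s) = ((Z - 5)*s)*Z = ((-5 + Z)*s)*Z = (s*(-5 + Z))*Z = Z*s*(-5 + Z))
1/(W(85, f(4, -16)) + K) = 1/(85*(-9 + 4)*(-5 + 85) + 34848) = 1/(85*(-5)*80 + 34848) = 1/(-34000 + 34848) = 1/848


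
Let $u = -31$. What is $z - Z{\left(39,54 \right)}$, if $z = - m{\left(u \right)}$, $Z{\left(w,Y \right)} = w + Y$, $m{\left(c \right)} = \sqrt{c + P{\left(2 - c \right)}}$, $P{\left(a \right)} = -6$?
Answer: $-93 - i \sqrt{37} \approx -93.0 - 6.0828 i$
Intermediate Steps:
$m{\left(c \right)} = \sqrt{-6 + c}$ ($m{\left(c \right)} = \sqrt{c - 6} = \sqrt{-6 + c}$)
$Z{\left(w,Y \right)} = Y + w$
$z = - i \sqrt{37}$ ($z = - \sqrt{-6 - 31} = - \sqrt{-37} = - i \sqrt{37} \approx - 6.0828 i$)
$z - Z{\left(39,54 \right)} = - i \sqrt{37} - \left(54 + 39\right) = - i \sqrt{37} - 93 = -93 - i \sqrt{37}$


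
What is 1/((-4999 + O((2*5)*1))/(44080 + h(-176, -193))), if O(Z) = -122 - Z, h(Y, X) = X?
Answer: -43887/5131 ≈ -8.5533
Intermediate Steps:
1/((-4999 + O((2*5)*1))/(44080 + h(-176, -193))) = 1/((-4999 + (-122 - 2*5))/(44080 - 193)) = 1/((-4999 + (-122 - 10))/43887) = 1/((-4999 + (-122 - 1*10))*(1/43887)) = 1/((-4999 + (-122 - 10))*(1/43887)) = 1/((-4999 - 132)*(1/43887)) = 1/(-5131*1/43887) = 1/(-5131/43887) = -43887/5131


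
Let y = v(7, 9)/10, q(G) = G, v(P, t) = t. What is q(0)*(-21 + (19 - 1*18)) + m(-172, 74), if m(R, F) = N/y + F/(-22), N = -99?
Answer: -1247/11 ≈ -113.36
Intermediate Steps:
y = 9/10 ≈ 0.90000
m(R, F) = -110 - F/22 (m(R, F) = -99/9/10 + F/(-22) = -99*10/9 + F*(-1/22) = -110 - F/22)
q(0)*(-21 + (19 - 1*18)) + m(-172, 74) = 0*(-21 + (19 - 1*18)) + (-110 - 1/22*74) = 0*(-21 + (19 - 18)) + (-110 - 37/11) = 0*(-21 + 1) - 1247/11 = 0*(-20) - 1247/11 = 0 - 1247/11 = -1247/11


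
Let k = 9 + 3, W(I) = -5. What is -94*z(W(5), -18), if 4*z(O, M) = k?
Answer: -282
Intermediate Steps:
k = 12
z(O, M) = 3 (z(O, M) = (¼)*12 = 3)
-94*z(W(5), -18) = -94*3 = -282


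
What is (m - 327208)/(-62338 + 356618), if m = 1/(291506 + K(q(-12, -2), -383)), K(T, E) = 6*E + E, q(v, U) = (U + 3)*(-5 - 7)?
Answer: -94505850599/84995421000 ≈ -1.1119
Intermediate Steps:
q(v, U) = -36 - 12*U (q(v, U) = (3 + U)*(-12) = -36 - 12*U)
K(T, E) = 7*E
m = 1/288825 (m = 1/(291506 + 7*(-383)) = 1/(291506 - 2681) = 1/288825 ≈ 3.4623e-6)
(m - 327208)/(-62338 + 356618) = (1/288825 - 327208)/(-62338 + 356618) = -94505850599/288825/294280 = -94505850599/288825*1/294280 = -94505850599/84995421000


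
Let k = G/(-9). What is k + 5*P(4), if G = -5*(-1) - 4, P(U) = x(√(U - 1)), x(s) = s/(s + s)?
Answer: 43/18 ≈ 2.3889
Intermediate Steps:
x(s) = ½ (x(s) = s/((2*s)) = (1/(2*s))*s = ½)
P(U) = ½
G = 1 (G = 5 - 4 = 1)
k = -⅑ (k = 1/(-9) = 1*(-⅑) = -⅑ ≈ -0.11111)
k + 5*P(4) = -⅑ + 5*(½) = -⅑ + 5/2 = 43/18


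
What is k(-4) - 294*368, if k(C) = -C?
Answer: -108188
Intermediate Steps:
k(-4) - 294*368 = -1*(-4) - 294*368 = 4 - 108192 = -108188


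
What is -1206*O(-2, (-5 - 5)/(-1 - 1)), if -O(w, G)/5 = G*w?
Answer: -60300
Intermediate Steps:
O(w, G) = -5*G*w
-1206*O(-2, (-5 - 5)/(-1 - 1)) = -(-6030)*(-5 - 5)/(-1 - 1)*(-2) = -(-6030)*(-10/(-2))*(-2) = -(-6030)*(-10*(-½))*(-2) = -(-6030)*5*(-2) = -1206*50 = -60300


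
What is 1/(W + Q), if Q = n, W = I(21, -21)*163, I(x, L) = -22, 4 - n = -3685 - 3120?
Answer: 1/3223 ≈ 0.00031027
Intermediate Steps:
n = 6809 (n = 4 - (-3685 - 3120) = 4 - 1*(-6805) = 4 + 6805 = 6809)
W = -3586 (W = -22*163 = -3586)
Q = 6809
1/(W + Q) = 1/(-3586 + 6809) = 1/3223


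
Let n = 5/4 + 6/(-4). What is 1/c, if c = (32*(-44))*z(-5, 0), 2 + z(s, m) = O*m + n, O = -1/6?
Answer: 1/3168 ≈ 0.00031566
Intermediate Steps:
O = -1/6 (O = -1*1/6 = -1/6 ≈ -0.16667)
n = -1/4 (n = 5*(1/4) + 6*(-1/4) = 5/4 - 3/2 = -1/4 ≈ -0.25000)
z(s, m) = -9/4 - m/6 (z(s, m) = -2 + (-m/6 - 1/4) = -2 + (-1/4 - m/6) = -9/4 - m/6)
c = 3168 (c = (32*(-44))*(-9/4 - 1/6*0) = -1408*(-9/4 + 0) = -1408*(-9/4) = 3168)
1/c = 1/3168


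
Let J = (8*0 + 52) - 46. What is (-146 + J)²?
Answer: 19600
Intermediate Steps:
J = 6 (J = (0 + 52) - 46 = 52 - 46 = 6)
(-146 + J)² = (-146 + 6)² = (-140)² = 19600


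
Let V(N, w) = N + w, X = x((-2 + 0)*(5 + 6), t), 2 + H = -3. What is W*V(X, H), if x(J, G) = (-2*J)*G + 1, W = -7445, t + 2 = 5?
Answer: -952960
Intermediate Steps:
H = -5 (H = -2 - 3 = -5)
t = 3 (t = -2 + 5 = 3)
x(J, G) = 1 - 2*G*J (x(J, G) = -2*G*J + 1 = 1 - 2*G*J)
X = 133 (X = 1 - 2*3*(-2 + 0)*(5 + 6) = 1 - 2*3*(-2*11) = 1 - 2*3*(-22) = 1 + 132 = 133)
W*V(X, H) = -7445*(133 - 5) = -7445*128 = -952960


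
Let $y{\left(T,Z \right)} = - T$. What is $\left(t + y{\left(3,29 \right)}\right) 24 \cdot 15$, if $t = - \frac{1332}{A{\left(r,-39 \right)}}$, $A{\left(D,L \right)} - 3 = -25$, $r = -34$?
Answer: $\frac{227880}{11} \approx 20716.0$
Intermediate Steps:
$A{\left(D,L \right)} = -22$ ($A{\left(D,L \right)} = 3 - 25 = -22$)
$t = \frac{666}{11}$ ($t = - \frac{1332}{-22} = \left(-1332\right) \left(- \frac{1}{22}\right) = \frac{666}{11} \approx 60.545$)
$\left(t + y{\left(3,29 \right)}\right) 24 \cdot 15 = \left(\frac{666}{11} - 3\right) 24 \cdot 15 = \left(\frac{666}{11} - 3\right) 360 = \frac{633}{11} \cdot 360 = \frac{227880}{11}$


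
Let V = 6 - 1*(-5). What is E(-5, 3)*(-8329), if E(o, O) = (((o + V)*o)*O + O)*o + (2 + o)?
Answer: -3598128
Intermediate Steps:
V = 11 (V = 6 + 5 = 11)
E(o, O) = 2 + o + o*(O + O*o*(11 + o)) (E(o, O) = (((o + 11)*o)*O + O)*o + (2 + o) = (((11 + o)*o)*O + O)*o + (2 + o) = ((o*(11 + o))*O + O)*o + (2 + o) = (O*o*(11 + o) + O)*o + (2 + o) = (O + O*o*(11 + o))*o + (2 + o) = o*(O + O*o*(11 + o)) + (2 + o) = 2 + o + o*(O + O*o*(11 + o)))
E(-5, 3)*(-8329) = (2 - 5 + 3*(-5) + 3*(-5)³ + 11*3*(-5)²)*(-8329) = (2 - 5 - 15 + 3*(-125) + 11*3*25)*(-8329) = (2 - 5 - 15 - 375 + 825)*(-8329) = 432*(-8329) = -3598128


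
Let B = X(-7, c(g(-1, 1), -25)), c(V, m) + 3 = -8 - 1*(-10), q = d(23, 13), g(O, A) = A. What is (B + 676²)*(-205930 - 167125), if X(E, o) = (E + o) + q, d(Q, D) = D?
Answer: -170479046955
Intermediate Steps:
q = 13
c(V, m) = -1 (c(V, m) = -3 + (-8 - 1*(-10)) = -3 + (-8 + 10) = -3 + 2 = -1)
X(E, o) = 13 + E + o (X(E, o) = (E + o) + 13 = 13 + E + o)
B = 5 (B = 13 - 7 - 1 = 5)
(B + 676²)*(-205930 - 167125) = (5 + 676²)*(-205930 - 167125) = (5 + 456976)*(-373055) = 456981*(-373055) = -170479046955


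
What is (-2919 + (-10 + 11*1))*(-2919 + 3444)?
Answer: -1531950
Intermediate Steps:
(-2919 + (-10 + 11*1))*(-2919 + 3444) = (-2919 + (-10 + 11))*525 = (-2919 + 1)*525 = -2918*525 = -1531950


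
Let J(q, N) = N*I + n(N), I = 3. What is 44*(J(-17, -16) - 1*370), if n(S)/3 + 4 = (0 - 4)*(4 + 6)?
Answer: -24200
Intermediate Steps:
n(S) = -132 (n(S) = -12 + 3*((0 - 4)*(4 + 6)) = -12 + 3*(-4*10) = -12 + 3*(-40) = -12 - 120 = -132)
J(q, N) = -132 + 3*N (J(q, N) = N*3 - 132 = 3*N - 132 = -132 + 3*N)
44*(J(-17, -16) - 1*370) = 44*((-132 + 3*(-16)) - 1*370) = 44*((-132 - 48) - 370) = 44*(-180 - 370) = 44*(-550) = -24200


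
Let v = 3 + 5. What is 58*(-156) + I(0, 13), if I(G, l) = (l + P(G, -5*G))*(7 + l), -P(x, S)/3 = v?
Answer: -9268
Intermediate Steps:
v = 8
P(x, S) = -24 (P(x, S) = -3*8 = -24)
I(G, l) = (-24 + l)*(7 + l) (I(G, l) = (l - 24)*(7 + l) = (-24 + l)*(7 + l))
58*(-156) + I(0, 13) = 58*(-156) + (-168 + 13² - 17*13) = -9048 + (-168 + 169 - 221) = -9048 - 220 = -9268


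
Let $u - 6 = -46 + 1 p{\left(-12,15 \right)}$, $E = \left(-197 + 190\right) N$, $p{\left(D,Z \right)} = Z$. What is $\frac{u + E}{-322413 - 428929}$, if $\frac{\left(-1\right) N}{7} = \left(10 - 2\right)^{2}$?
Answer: $- \frac{3111}{751342} \approx -0.0041406$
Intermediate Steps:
$N = -448$ ($N = - 7 \left(10 - 2\right)^{2} = - 7 \cdot 8^{2} = \left(-7\right) 64 = -448$)
$E = 3136$ ($E = \left(-197 + 190\right) \left(-448\right) = \left(-7\right) \left(-448\right) = 3136$)
$u = -25$ ($u = 6 + \left(-46 + 1 \cdot 15\right) = 6 + \left(-46 + 15\right) = 6 - 31 = -25$)
$\frac{u + E}{-322413 - 428929} = \frac{-25 + 3136}{-322413 - 428929} = \frac{3111}{-751342} = 3111 \left(- \frac{1}{751342}\right) = - \frac{3111}{751342}$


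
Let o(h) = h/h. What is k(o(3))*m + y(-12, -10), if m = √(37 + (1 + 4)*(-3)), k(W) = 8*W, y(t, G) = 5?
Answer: 5 + 8*√22 ≈ 42.523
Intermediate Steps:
o(h) = 1
m = √22 (m = √(37 + 5*(-3)) = √(37 - 15) = √22 ≈ 4.6904)
k(o(3))*m + y(-12, -10) = (8*1)*√22 + 5 = 8*√22 + 5 = 5 + 8*√22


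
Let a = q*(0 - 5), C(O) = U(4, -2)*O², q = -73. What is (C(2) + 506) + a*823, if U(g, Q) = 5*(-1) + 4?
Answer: 300897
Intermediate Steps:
U(g, Q) = -1 (U(g, Q) = -5 + 4 = -1)
C(O) = -O²
a = 365 (a = -73*(0 - 5) = -73*(-5) = 365)
(C(2) + 506) + a*823 = (-1*2² + 506) + 365*823 = (-1*4 + 506) + 300395 = (-4 + 506) + 300395 = 502 + 300395 = 300897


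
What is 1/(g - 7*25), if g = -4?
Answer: -1/179 ≈ -0.0055866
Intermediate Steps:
1/(g - 7*25) = 1/(-4 - 7*25) = 1/(-4 - 175) = 1/(-179) = -1/179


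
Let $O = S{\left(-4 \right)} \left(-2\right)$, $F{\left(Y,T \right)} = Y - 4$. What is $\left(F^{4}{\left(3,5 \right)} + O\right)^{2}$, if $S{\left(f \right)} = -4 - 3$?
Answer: $225$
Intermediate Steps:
$F{\left(Y,T \right)} = -4 + Y$
$S{\left(f \right)} = -7$ ($S{\left(f \right)} = -4 - 3 = -7$)
$O = 14$ ($O = \left(-7\right) \left(-2\right) = 14$)
$\left(F^{4}{\left(3,5 \right)} + O\right)^{2} = \left(\left(-4 + 3\right)^{4} + 14\right)^{2} = \left(\left(-1\right)^{4} + 14\right)^{2} = \left(1 + 14\right)^{2} = 15^{2} = 225$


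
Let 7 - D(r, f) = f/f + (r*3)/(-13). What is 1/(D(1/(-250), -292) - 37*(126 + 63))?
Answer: -3250/22707753 ≈ -0.00014312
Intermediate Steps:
D(r, f) = 6 + 3*r/13 (D(r, f) = 7 - (f/f + (r*3)/(-13)) = 7 - (1 + (3*r)*(-1/13)) = 7 - (1 - 3*r/13) = 7 + (-1 + 3*r/13) = 6 + 3*r/13)
1/(D(1/(-250), -292) - 37*(126 + 63)) = 1/((6 + (3/13)/(-250)) - 37*(126 + 63)) = 1/((6 + (3/13)*(-1/250)) - 37*189) = 1/((6 - 3/3250) - 6993) = 1/(19497/3250 - 6993) = 1/(-22707753/3250) = -3250/22707753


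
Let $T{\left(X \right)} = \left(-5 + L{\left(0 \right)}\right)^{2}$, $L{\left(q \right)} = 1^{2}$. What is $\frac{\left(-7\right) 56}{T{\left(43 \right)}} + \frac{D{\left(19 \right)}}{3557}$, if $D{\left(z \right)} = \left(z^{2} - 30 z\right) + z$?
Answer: $- \frac{174673}{7114} \approx -24.553$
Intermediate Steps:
$L{\left(q \right)} = 1$
$T{\left(X \right)} = 16$ ($T{\left(X \right)} = \left(-5 + 1\right)^{2} = \left(-4\right)^{2} = 16$)
$D{\left(z \right)} = z^{2} - 29 z$
$\frac{\left(-7\right) 56}{T{\left(43 \right)}} + \frac{D{\left(19 \right)}}{3557} = \frac{\left(-7\right) 56}{16} + \frac{19 \left(-29 + 19\right)}{3557} = \left(-392\right) \frac{1}{16} + 19 \left(-10\right) \frac{1}{3557} = - \frac{49}{2} - \frac{190}{3557} = - \frac{174673}{7114}$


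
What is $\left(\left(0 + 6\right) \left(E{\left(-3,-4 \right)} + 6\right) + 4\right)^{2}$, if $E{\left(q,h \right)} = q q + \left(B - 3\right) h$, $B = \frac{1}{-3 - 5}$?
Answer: $28561$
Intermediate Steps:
$B = - \frac{1}{8}$ ($B = \frac{1}{-8} = - \frac{1}{8} \approx -0.125$)
$E{\left(q,h \right)} = q^{2} - \frac{25 h}{8}$ ($E{\left(q,h \right)} = q q + \left(- \frac{1}{8} - 3\right) h = q^{2} - \frac{25 h}{8}$)
$\left(\left(0 + 6\right) \left(E{\left(-3,-4 \right)} + 6\right) + 4\right)^{2} = \left(\left(0 + 6\right) \left(\left(\left(-3\right)^{2} - - \frac{25}{2}\right) + 6\right) + 4\right)^{2} = \left(6 \left(\left(9 + \frac{25}{2}\right) + 6\right) + 4\right)^{2} = \left(6 \left(\frac{43}{2} + 6\right) + 4\right)^{2} = \left(6 \cdot \frac{55}{2} + 4\right)^{2} = \left(165 + 4\right)^{2} = 169^{2} = 28561$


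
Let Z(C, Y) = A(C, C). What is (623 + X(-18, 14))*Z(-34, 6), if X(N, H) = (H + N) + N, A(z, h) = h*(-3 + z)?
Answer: 756058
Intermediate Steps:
X(N, H) = H + 2*N
Z(C, Y) = C*(-3 + C)
(623 + X(-18, 14))*Z(-34, 6) = (623 + (14 + 2*(-18)))*(-34*(-3 - 34)) = (623 + (14 - 36))*(-34*(-37)) = (623 - 22)*1258 = 601*1258 = 756058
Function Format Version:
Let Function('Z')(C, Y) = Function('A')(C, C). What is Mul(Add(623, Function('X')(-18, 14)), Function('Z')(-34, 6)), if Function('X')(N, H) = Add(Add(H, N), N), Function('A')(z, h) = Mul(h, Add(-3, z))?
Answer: 756058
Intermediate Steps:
Function('X')(N, H) = Add(H, Mul(2, N))
Function('Z')(C, Y) = Mul(C, Add(-3, C))
Mul(Add(623, Function('X')(-18, 14)), Function('Z')(-34, 6)) = Mul(Add(623, Add(14, Mul(2, -18))), Mul(-34, Add(-3, -34))) = Mul(Add(623, Add(14, -36)), Mul(-34, -37)) = Mul(Add(623, -22), 1258) = Mul(601, 1258) = 756058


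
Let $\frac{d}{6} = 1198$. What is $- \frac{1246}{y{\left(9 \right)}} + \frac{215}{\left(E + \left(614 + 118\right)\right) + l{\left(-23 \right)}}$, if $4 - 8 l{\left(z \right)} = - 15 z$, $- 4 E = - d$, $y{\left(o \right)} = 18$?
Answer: $- \frac{12376613}{179019} \approx -69.136$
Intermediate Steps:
$d = 7188$ ($d = 6 \cdot 1198 = 7188$)
$E = 1797$ ($E = - \frac{\left(-1\right) 7188}{4} = \left(- \frac{1}{4}\right) \left(-7188\right) = 1797$)
$l{\left(z \right)} = \frac{1}{2} + \frac{15 z}{8}$ ($l{\left(z \right)} = \frac{1}{2} - \frac{\left(-15\right) z}{8} = \frac{1}{2} + \frac{15 z}{8}$)
$- \frac{1246}{y{\left(9 \right)}} + \frac{215}{\left(E + \left(614 + 118\right)\right) + l{\left(-23 \right)}} = - \frac{1246}{18} + \frac{215}{\left(1797 + \left(614 + 118\right)\right) + \left(\frac{1}{2} + \frac{15}{8} \left(-23\right)\right)} = \left(-1246\right) \frac{1}{18} + \frac{215}{\left(1797 + 732\right) + \left(\frac{1}{2} - \frac{345}{8}\right)} = - \frac{623}{9} + \frac{215}{2529 - \frac{341}{8}} = - \frac{623}{9} + \frac{215}{\frac{19891}{8}} = - \frac{623}{9} + 215 \cdot \frac{8}{19891} = - \frac{623}{9} + \frac{1720}{19891} = - \frac{12376613}{179019}$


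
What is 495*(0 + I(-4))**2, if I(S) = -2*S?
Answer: 31680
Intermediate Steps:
495*(0 + I(-4))**2 = 495*(0 - 2*(-4))**2 = 495*(0 + 8)**2 = 495*8**2 = 495*64 = 31680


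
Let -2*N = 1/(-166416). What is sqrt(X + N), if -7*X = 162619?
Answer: I*sqrt(7881329646643614)/582456 ≈ 152.42*I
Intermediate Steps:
N = 1/332832 (N = -1/2/(-166416) = -1/2*(-1/166416) = 1/332832 ≈ 3.0045e-6)
X = -162619/7 (X = -1/7*162619 = -162619/7 ≈ -23231.)
sqrt(X + N) = sqrt(-162619/7 + 1/332832) = sqrt(-54124807001/2329824) = I*sqrt(7881329646643614)/582456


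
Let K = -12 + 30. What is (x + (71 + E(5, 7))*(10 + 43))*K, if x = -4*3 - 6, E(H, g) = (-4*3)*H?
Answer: 10170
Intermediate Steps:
E(H, g) = -12*H
K = 18
x = -18 (x = -12 - 6 = -18)
(x + (71 + E(5, 7))*(10 + 43))*K = (-18 + (71 - 12*5)*(10 + 43))*18 = (-18 + (71 - 60)*53)*18 = (-18 + 11*53)*18 = (-18 + 583)*18 = 565*18 = 10170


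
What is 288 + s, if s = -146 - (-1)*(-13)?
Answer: 129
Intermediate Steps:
s = -159 (s = -146 - 1*13 = -146 - 13 = -159)
288 + s = 288 - 159 = 129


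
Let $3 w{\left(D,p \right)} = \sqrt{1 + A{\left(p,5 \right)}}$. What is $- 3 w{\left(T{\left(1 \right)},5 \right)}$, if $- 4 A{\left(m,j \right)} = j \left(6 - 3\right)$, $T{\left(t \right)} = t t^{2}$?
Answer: $- \frac{i \sqrt{11}}{2} \approx - 1.6583 i$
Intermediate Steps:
$T{\left(t \right)} = t^{3}$
$A{\left(m,j \right)} = - \frac{3 j}{4}$ ($A{\left(m,j \right)} = - \frac{j \left(6 - 3\right)}{4} = - \frac{j 3}{4} = - \frac{3 j}{4}$)
$w{\left(D,p \right)} = \frac{i \sqrt{11}}{6}$ ($w{\left(D,p \right)} = \frac{\sqrt{1 - \frac{15}{4}}}{3} = \frac{\sqrt{- \frac{11}{4}}}{3} = \frac{\frac{1}{2} i \sqrt{11}}{3} = \frac{i \sqrt{11}}{6}$)
$- 3 w{\left(T{\left(1 \right)},5 \right)} = - 3 \frac{i \sqrt{11}}{6} = - \frac{i \sqrt{11}}{2}$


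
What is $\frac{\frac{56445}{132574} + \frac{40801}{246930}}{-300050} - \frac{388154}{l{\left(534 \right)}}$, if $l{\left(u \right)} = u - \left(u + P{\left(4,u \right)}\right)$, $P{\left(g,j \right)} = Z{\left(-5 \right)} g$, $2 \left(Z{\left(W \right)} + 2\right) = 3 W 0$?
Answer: $- \frac{238292257045675133687}{4911293085445500} \approx -48519.0$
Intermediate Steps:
$Z{\left(W \right)} = -2$ ($Z{\left(W \right)} = -2 + \frac{3 W 0}{2} = -2 + \frac{1}{2} \cdot 0 = -2 + 0 = -2$)
$P{\left(g,j \right)} = - 2 g$
$l{\left(u \right)} = 8$ ($l{\left(u \right)} = u - \left(u - 8\right) = u - \left(-8 + u\right) = 8$)
$\frac{\frac{56445}{132574} + \frac{40801}{246930}}{-300050} - \frac{388154}{l{\left(534 \right)}} = \frac{\frac{56445}{132574} + \frac{40801}{246930}}{-300050} - \frac{388154}{8} = \left(56445 \cdot \frac{1}{132574} + 40801 \cdot \frac{1}{246930}\right) \left(- \frac{1}{300050}\right) - \frac{194077}{4} = \left(\frac{56445}{132574} + \frac{40801}{246930}\right) \left(- \frac{1}{300050}\right) - \frac{194077}{4} = \frac{4836778906}{8184124455} \left(- \frac{1}{300050}\right) - \frac{194077}{4} = - \frac{2418389453}{1227823271361375} - \frac{194077}{4} = - \frac{238292257045675133687}{4911293085445500}$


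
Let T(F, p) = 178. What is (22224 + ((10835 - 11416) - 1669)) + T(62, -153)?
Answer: 20152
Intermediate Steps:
(22224 + ((10835 - 11416) - 1669)) + T(62, -153) = (22224 + ((10835 - 11416) - 1669)) + 178 = (22224 + (-581 - 1669)) + 178 = (22224 - 2250) + 178 = 19974 + 178 = 20152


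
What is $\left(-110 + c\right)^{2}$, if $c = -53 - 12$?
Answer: $30625$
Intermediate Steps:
$c = -65$ ($c = -53 - 12 = -65$)
$\left(-110 + c\right)^{2} = \left(-110 - 65\right)^{2} = \left(-175\right)^{2} = 30625$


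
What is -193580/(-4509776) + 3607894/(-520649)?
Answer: -4042501634581/587002591156 ≈ -6.8867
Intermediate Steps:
-193580/(-4509776) + 3607894/(-520649) = -193580*(-1/4509776) + 3607894*(-1/520649) = 48395/1127444 - 3607894/520649 = -4042501634581/587002591156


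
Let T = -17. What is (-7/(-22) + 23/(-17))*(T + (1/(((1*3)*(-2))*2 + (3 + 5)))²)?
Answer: 104877/5984 ≈ 17.526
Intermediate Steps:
(-7/(-22) + 23/(-17))*(T + (1/(((1*3)*(-2))*2 + (3 + 5)))²) = (-7/(-22) + 23/(-17))*(-17 + (1/(((1*3)*(-2))*2 + (3 + 5)))²) = (-7*(-1/22) + 23*(-1/17))*(-17 + (1/((3*(-2))*2 + 8))²) = (7/22 - 23/17)*(-17 + (1/(-6*2 + 8))²) = -387*(-17 + (1/(-12 + 8))²)/374 = -387*(-17 + (1/(-4))²)/374 = -387*(-17 + (-¼)²)/374 = -387*(-17 + 1/16)/374 = -387/374*(-271/16) = 104877/5984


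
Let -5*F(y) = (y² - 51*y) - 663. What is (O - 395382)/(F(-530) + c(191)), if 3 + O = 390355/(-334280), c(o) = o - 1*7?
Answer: 132169688155/20481135032 ≈ 6.4532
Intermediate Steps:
F(y) = 663/5 - y²/5 + 51*y/5 (F(y) = -((y² - 51*y) - 663)/5 = -(-663 + y² - 51*y)/5 = 663/5 - y²/5 + 51*y/5)
c(o) = -7 + o (c(o) = o - 7 = -7 + o)
O = -278639/66856 (O = -3 + 390355/(-334280) = -3 + 390355*(-1/334280) = -3 - 78071/66856 = -278639/66856 ≈ -4.1677)
(O - 395382)/(F(-530) + c(191)) = (-278639/66856 - 395382)/((663/5 - ⅕*(-530)² + (51/5)*(-530)) + (-7 + 191)) = -26433937631/(66856*((663/5 - ⅕*280900 - 5406) + 184)) = -26433937631/(66856*((663/5 - 56180 - 5406) + 184)) = -26433937631/(66856*(-307267/5 + 184)) = -26433937631/(66856*(-306347/5)) = -26433937631/66856*(-5/306347) = 132169688155/20481135032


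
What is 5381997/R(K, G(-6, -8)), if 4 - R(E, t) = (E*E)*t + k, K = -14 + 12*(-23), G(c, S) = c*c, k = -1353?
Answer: -5381997/3026243 ≈ -1.7784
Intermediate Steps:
G(c, S) = c²
K = -290 (K = -14 - 276 = -290)
R(E, t) = 1357 - t*E² (R(E, t) = 4 - ((E*E)*t - 1353) = 4 - (E²*t - 1353) = 4 - (t*E² - 1353) = 4 - (-1353 + t*E²) = 4 + (1353 - t*E²) = 1357 - t*E²)
5381997/R(K, G(-6, -8)) = 5381997/(1357 - 1*(-6)²*(-290)²) = 5381997/(1357 - 1*36*84100) = 5381997/(1357 - 3027600) = 5381997/(-3026243) = 5381997*(-1/3026243) = -5381997/3026243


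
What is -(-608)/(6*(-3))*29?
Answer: -8816/9 ≈ -979.56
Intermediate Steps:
-(-608)/(6*(-3))*29 = -(-608)/(-18)*29 = -(-608)*(-1)/18*29 = -16*19/9*29 = -304/9*29 = -8816/9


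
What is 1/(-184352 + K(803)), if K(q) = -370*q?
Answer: -1/481462 ≈ -2.0770e-6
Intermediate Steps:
1/(-184352 + K(803)) = 1/(-184352 - 370*803) = 1/(-184352 - 297110) = 1/(-481462) = -1/481462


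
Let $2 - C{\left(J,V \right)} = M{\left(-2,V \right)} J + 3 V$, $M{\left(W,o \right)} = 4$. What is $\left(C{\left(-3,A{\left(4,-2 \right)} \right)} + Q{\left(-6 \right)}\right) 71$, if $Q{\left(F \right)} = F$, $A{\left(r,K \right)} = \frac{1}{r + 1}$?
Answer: $\frac{2627}{5} \approx 525.4$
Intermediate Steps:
$A{\left(r,K \right)} = \frac{1}{1 + r}$
$C{\left(J,V \right)} = 2 - 4 J - 3 V$ ($C{\left(J,V \right)} = 2 - \left(4 J + 3 V\right) = 2 - \left(3 V + 4 J\right) = 2 - 4 J - 3 V$)
$\left(C{\left(-3,A{\left(4,-2 \right)} \right)} + Q{\left(-6 \right)}\right) 71 = \left(\left(2 - -12 - \frac{3}{1 + 4}\right) - 6\right) 71 = \left(\left(2 + 12 - \frac{3}{5}\right) - 6\right) 71 = \left(\frac{67}{5} - 6\right) 71 = \frac{37}{5} \cdot 71 = \frac{2627}{5}$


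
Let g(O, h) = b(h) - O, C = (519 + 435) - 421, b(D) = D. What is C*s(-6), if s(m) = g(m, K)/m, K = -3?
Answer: -533/2 ≈ -266.50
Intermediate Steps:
C = 533 (C = 954 - 421 = 533)
g(O, h) = h - O
s(m) = (-3 - m)/m
C*s(-6) = 533*((-3 - 1*(-6))/(-6)) = 533*(-(-3 + 6)/6) = 533*(-⅙*3) = 533*(-½) = -533/2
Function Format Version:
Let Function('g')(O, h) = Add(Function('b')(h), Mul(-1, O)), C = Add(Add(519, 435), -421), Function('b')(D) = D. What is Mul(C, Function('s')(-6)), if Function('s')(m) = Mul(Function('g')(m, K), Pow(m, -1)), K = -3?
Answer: Rational(-533, 2) ≈ -266.50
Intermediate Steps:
C = 533 (C = Add(954, -421) = 533)
Function('g')(O, h) = Add(h, Mul(-1, O))
Function('s')(m) = Mul(Pow(m, -1), Add(-3, Mul(-1, m))) (Function('s')(m) = Mul(Add(-3, Mul(-1, m)), Pow(m, -1)) = Mul(Pow(m, -1), Add(-3, Mul(-1, m))))
Mul(C, Function('s')(-6)) = Mul(533, Mul(Pow(-6, -1), Add(-3, Mul(-1, -6)))) = Mul(533, Mul(Rational(-1, 6), Add(-3, 6))) = Mul(533, Mul(Rational(-1, 6), 3)) = Mul(533, Rational(-1, 2)) = Rational(-533, 2)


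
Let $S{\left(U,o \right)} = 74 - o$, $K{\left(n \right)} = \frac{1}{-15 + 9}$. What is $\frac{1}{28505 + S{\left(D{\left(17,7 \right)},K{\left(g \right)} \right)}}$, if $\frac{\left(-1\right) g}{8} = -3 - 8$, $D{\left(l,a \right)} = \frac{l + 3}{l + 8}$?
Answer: $\frac{6}{171475} \approx 3.4991 \cdot 10^{-5}$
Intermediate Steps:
$D{\left(l,a \right)} = \frac{3 + l}{8 + l}$
$g = 88$ ($g = - 8 \left(-3 - 8\right) = \left(-8\right) \left(-11\right) = 88$)
$K{\left(n \right)} = - \frac{1}{6}$ ($K{\left(n \right)} = \frac{1}{-6} = - \frac{1}{6}$)
$\frac{1}{28505 + S{\left(D{\left(17,7 \right)},K{\left(g \right)} \right)}} = \frac{1}{28505 + \left(74 - - \frac{1}{6}\right)} = \frac{1}{28505 + \left(74 + \frac{1}{6}\right)} = \frac{1}{28505 + \frac{445}{6}} = \frac{1}{\frac{171475}{6}} = \frac{6}{171475}$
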